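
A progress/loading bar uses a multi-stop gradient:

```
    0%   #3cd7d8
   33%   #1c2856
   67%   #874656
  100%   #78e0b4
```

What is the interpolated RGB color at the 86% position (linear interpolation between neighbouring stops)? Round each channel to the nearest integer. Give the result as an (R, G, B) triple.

(126, 159, 140)

86% lies between the 67% and 100% stops, so the local fraction is t = (86 − 67)/(100 − 67) = 19/33 ≈ 0.5758.
#874656 → (135, 70, 86); #78e0b4 → (120, 224, 180).
R = 135 + 0.5758 × (120 − 135) = 126.363 → 126
G = 70 + 0.5758 × (224 − 70) = 158.673 → 159
B = 86 + 0.5758 × (180 − 86) = 140.125 → 140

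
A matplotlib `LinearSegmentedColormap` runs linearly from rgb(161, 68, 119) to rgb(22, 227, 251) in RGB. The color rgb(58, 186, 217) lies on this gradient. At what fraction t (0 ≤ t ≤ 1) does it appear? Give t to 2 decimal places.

Invert the lerp on the G channel (largest span, 159): t = (186 − 68) / (227 − 68) = 118/159 = 0.74214.
Check on R: (58 − 161)/(22 − 161) = 0.741 ✓

0.74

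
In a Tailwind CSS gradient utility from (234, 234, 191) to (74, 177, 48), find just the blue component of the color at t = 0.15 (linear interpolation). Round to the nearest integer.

B = 191 + 0.15 × (48 − 191) = 169.55 → 170

170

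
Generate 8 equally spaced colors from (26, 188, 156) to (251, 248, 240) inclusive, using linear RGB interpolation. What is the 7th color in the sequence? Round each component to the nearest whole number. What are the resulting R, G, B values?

(219, 239, 228)

With 8 swatches and endpoints inclusive, swatch 7 sits at t = (7 − 1)/(8 − 1) = 6/7 ≈ 0.8571.
R = 26 + 0.8571 × (251 − 26) = 218.847 → 219
G = 188 + 0.8571 × (248 − 188) = 239.426 → 239
B = 156 + 0.8571 × (240 − 156) = 227.996 → 228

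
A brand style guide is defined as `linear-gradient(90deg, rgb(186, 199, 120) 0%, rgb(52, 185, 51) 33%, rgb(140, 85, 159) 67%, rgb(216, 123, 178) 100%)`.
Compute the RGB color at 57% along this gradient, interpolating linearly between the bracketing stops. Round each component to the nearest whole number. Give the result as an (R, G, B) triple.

(114, 114, 127)

57% lies between the 33% and 67% stops, so the local fraction is t = (57 − 33)/(67 − 33) = 24/34 ≈ 0.7059.
R = 52 + 0.7059 × (140 − 52) = 114.119 → 114
G = 185 + 0.7059 × (85 − 185) = 114.41 → 114
B = 51 + 0.7059 × (159 − 51) = 127.237 → 127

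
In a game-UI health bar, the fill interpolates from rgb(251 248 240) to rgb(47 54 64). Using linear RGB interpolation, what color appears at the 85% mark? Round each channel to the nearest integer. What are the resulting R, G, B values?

(78, 83, 90)

85% corresponds to t = 0.85.
R = 251 + 0.85 × (47 − 251) = 251 + 0.85 × -204 = 77.6 → 78
G = 248 + 0.85 × (54 − 248) = 248 + 0.85 × -194 = 83.1 → 83
B = 240 + 0.85 × (64 − 240) = 240 + 0.85 × -176 = 90.4 → 90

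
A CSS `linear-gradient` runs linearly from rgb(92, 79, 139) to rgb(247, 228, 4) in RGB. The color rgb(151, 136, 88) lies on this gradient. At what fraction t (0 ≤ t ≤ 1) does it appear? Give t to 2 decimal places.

0.38

Invert the lerp on the R channel (largest span, 155): t = (151 − 92) / (247 − 92) = 59/155 = 0.38065.
Check on G: (136 − 79)/(228 − 79) = 0.3826 ✓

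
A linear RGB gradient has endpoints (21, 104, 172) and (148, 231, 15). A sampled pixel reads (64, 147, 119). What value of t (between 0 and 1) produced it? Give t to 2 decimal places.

Invert the lerp on the B channel (largest span, 157): t = (119 − 172) / (15 − 172) = -53/-157 = 0.33758.
Check on R: (64 − 21)/(148 − 21) = 0.3386 ✓

0.34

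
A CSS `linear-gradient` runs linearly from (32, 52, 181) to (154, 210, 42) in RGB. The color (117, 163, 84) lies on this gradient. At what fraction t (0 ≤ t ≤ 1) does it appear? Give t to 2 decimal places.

0.70

Invert the lerp on the G channel (largest span, 158): t = (163 − 52) / (210 − 52) = 111/158 = 0.70253.
Check on R: (117 − 32)/(154 − 32) = 0.6967 ✓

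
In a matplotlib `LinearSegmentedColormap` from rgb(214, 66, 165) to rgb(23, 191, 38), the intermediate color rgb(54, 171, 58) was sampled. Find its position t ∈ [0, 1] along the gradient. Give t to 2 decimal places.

0.84

Invert the lerp on the R channel (largest span, 191): t = (54 − 214) / (23 − 214) = -160/-191 = 0.8377.
Check on G: (171 − 66)/(191 − 66) = 0.84 ✓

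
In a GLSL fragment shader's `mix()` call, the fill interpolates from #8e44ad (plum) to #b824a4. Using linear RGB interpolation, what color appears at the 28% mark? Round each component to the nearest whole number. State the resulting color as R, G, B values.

#8e44ad → (142, 68, 173); #b824a4 → (184, 36, 164).
28% corresponds to t = 0.28.
R = 142 + 0.28 × (184 − 142) = 142 + 0.28 × 42 = 153.76 → 154
G = 68 + 0.28 × (36 − 68) = 68 + 0.28 × -32 = 59.04 → 59
B = 173 + 0.28 × (164 − 173) = 173 + 0.28 × -9 = 170.48 → 170

(154, 59, 170)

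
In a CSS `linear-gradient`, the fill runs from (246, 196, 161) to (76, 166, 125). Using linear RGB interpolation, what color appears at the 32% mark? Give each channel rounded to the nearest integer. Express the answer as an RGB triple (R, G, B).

(192, 186, 149)

32% corresponds to t = 0.32.
R = 246 + 0.32 × (76 − 246) = 246 + 0.32 × -170 = 191.6 → 192
G = 196 + 0.32 × (166 − 196) = 196 + 0.32 × -30 = 186.4 → 186
B = 161 + 0.32 × (125 − 161) = 161 + 0.32 × -36 = 149.48 → 149
So the blended color is (192, 186, 149), about #c0ba95.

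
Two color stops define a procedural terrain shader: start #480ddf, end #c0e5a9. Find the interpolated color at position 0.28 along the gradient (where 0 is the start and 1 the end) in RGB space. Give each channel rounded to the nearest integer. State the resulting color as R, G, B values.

(106, 73, 208)

#480ddf → (72, 13, 223); #c0e5a9 → (192, 229, 169).
R = 72 + 0.28 × (192 − 72) = 72 + 0.28 × 120 = 105.6 → 106
G = 13 + 0.28 × (229 − 13) = 13 + 0.28 × 216 = 73.48 → 73
B = 223 + 0.28 × (169 − 223) = 223 + 0.28 × -54 = 207.88 → 208
So the blended color is (106, 73, 208), about #6a49d0.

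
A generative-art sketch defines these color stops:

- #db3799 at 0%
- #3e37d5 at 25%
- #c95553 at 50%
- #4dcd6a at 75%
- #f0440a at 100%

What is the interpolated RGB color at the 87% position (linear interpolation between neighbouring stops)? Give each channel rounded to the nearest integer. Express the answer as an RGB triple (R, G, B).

(155, 139, 60)

87% lies between the 75% and 100% stops, so the local fraction is t = (87 − 75)/(100 − 75) = 12/25 ≈ 0.48.
#4dcd6a → (77, 205, 106); #f0440a → (240, 68, 10).
R = 77 + 0.48 × (240 − 77) = 155.24 → 155
G = 205 + 0.48 × (68 − 205) = 139.24 → 139
B = 106 + 0.48 × (10 − 106) = 59.92 → 60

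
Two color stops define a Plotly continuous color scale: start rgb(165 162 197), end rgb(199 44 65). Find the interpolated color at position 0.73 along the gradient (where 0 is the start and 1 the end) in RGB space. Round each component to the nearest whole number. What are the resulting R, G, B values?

R = 165 + 0.73 × (199 − 165) = 165 + 0.73 × 34 = 189.82 → 190
G = 162 + 0.73 × (44 − 162) = 162 + 0.73 × -118 = 75.86 → 76
B = 197 + 0.73 × (65 − 197) = 197 + 0.73 × -132 = 100.64 → 101

(190, 76, 101)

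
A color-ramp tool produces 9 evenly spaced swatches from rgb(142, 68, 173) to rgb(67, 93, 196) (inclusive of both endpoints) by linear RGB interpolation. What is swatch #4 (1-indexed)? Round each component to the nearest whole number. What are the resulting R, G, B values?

With 9 swatches and endpoints inclusive, swatch 4 sits at t = (4 − 1)/(9 − 1) = 3/8 ≈ 0.375.
R = 142 + 0.375 × (67 − 142) = 113.875 → 114
G = 68 + 0.375 × (93 − 68) = 77.375 → 77
B = 173 + 0.375 × (196 − 173) = 181.625 → 182

(114, 77, 182)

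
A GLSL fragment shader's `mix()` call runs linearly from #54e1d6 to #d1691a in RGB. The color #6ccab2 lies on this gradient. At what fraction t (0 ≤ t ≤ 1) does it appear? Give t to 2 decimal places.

Invert the lerp on the B channel (largest span, 188): t = (178 − 214) / (26 − 214) = -36/-188 = 0.19149.
Check on R: (108 − 84)/(209 − 84) = 0.192 ✓

0.19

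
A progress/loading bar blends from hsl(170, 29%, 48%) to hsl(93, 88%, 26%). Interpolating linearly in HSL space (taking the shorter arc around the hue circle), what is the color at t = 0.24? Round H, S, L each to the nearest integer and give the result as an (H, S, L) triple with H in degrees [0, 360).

(152, 43, 43)

Hue arc: Δh = 93 − 170 = -77° (|Δh| ≤ 180, already the shorter path).
H = 170 + 0.24 × (-77) = 151.52 → 152°
S = 29 + 0.24 × (88 − 29) = 43.16 → 43%
L = 48 + 0.24 × (26 − 48) = 42.72 → 43%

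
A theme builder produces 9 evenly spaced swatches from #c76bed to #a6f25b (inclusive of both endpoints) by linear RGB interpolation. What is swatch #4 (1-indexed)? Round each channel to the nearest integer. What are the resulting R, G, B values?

With 9 swatches and endpoints inclusive, swatch 4 sits at t = (4 − 1)/(9 − 1) = 3/8 ≈ 0.375.
#c76bed → (199, 107, 237); #a6f25b → (166, 242, 91).
R = 199 + 0.375 × (166 − 199) = 186.625 → 187
G = 107 + 0.375 × (242 − 107) = 157.625 → 158
B = 237 + 0.375 × (91 − 237) = 182.25 → 182

(187, 158, 182)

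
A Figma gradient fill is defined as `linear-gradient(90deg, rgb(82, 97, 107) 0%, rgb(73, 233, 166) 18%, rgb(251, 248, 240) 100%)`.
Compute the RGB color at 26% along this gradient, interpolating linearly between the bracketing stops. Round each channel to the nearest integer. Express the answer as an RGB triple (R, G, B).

(90, 234, 173)

26% lies between the 18% and 100% stops, so the local fraction is t = (26 − 18)/(100 − 18) = 8/82 ≈ 0.0976.
R = 73 + 0.0976 × (251 − 73) = 90.373 → 90
G = 233 + 0.0976 × (248 − 233) = 234.464 → 234
B = 166 + 0.0976 × (240 − 166) = 173.222 → 173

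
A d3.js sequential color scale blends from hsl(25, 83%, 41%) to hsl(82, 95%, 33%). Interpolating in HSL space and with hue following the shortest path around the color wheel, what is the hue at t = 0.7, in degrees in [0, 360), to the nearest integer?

Hue arc: Δh = 82 − 25 = 57° (|Δh| ≤ 180, already the shorter path).
H = 25 + 0.7 × (57) = 64.9 → 65°

65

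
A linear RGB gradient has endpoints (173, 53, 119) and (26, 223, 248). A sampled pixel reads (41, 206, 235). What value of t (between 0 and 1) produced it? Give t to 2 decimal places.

Invert the lerp on the G channel (largest span, 170): t = (206 − 53) / (223 − 53) = 153/170 = 0.9.
Check on R: (41 − 173)/(26 − 173) = 0.898 ✓

0.90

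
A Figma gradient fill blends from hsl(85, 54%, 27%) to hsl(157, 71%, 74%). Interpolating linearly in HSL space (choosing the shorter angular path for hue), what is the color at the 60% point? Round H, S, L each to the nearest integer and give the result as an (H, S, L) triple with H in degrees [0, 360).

Hue arc: Δh = 157 − 85 = 72° (|Δh| ≤ 180, already the shorter path).
H = 85 + 0.6 × (72) = 128.2 → 128°
S = 54 + 0.6 × (71 − 54) = 64.2 → 64%
L = 27 + 0.6 × (74 − 27) = 55.2 → 55%

(128, 64, 55)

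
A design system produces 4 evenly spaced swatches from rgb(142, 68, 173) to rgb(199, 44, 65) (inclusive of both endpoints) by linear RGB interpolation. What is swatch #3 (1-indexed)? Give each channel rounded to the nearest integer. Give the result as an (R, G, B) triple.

With 4 swatches and endpoints inclusive, swatch 3 sits at t = (3 − 1)/(4 − 1) = 2/3 ≈ 0.6667.
R = 142 + 0.6667 × (199 − 142) = 180.002 → 180
G = 68 + 0.6667 × (44 − 68) = 51.999 → 52
B = 173 + 0.6667 × (65 − 173) = 100.996 → 101

(180, 52, 101)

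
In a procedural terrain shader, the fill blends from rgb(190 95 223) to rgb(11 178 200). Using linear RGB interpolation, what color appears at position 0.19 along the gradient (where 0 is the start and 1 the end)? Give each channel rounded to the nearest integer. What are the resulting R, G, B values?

R = 190 + 0.19 × (11 − 190) = 190 + 0.19 × -179 = 155.99 → 156
G = 95 + 0.19 × (178 − 95) = 95 + 0.19 × 83 = 110.77 → 111
B = 223 + 0.19 × (200 − 223) = 223 + 0.19 × -23 = 218.63 → 219
So the blended color is (156, 111, 219), about #9c6fdb.

(156, 111, 219)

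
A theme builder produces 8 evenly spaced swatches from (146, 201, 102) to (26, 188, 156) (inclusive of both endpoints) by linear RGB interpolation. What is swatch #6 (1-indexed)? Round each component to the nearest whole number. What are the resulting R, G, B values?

(60, 192, 141)

With 8 swatches and endpoints inclusive, swatch 6 sits at t = (6 − 1)/(8 − 1) = 5/7 ≈ 0.7143.
R = 146 + 0.7143 × (26 − 146) = 60.284 → 60
G = 201 + 0.7143 × (188 − 201) = 191.714 → 192
B = 102 + 0.7143 × (156 − 102) = 140.572 → 141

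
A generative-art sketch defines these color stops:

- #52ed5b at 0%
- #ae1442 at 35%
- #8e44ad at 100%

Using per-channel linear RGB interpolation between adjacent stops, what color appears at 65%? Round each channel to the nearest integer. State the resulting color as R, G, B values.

(159, 42, 115)

65% lies between the 35% and 100% stops, so the local fraction is t = (65 − 35)/(100 − 35) = 30/65 ≈ 0.4615.
#ae1442 → (174, 20, 66); #8e44ad → (142, 68, 173).
R = 174 + 0.4615 × (142 − 174) = 159.232 → 159
G = 20 + 0.4615 × (68 − 20) = 42.152 → 42
B = 66 + 0.4615 × (173 − 66) = 115.381 → 115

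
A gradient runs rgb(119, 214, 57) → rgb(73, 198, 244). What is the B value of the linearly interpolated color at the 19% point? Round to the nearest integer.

B = 57 + 0.19 × (244 − 57) = 92.53 → 93

93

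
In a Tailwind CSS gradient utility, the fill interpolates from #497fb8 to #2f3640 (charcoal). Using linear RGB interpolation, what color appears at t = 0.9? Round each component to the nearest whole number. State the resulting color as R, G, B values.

(50, 61, 76)

#497fb8 → (73, 127, 184); #2f3640 → (47, 54, 64).
R = 73 + 0.9 × (47 − 73) = 73 + 0.9 × -26 = 49.6 → 50
G = 127 + 0.9 × (54 − 127) = 127 + 0.9 × -73 = 61.3 → 61
B = 184 + 0.9 × (64 − 184) = 184 + 0.9 × -120 = 76 → 76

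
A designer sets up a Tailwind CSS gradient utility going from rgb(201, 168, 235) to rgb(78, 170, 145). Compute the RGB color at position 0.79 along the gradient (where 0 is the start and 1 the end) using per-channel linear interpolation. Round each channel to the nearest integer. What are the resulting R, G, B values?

R = 201 + 0.79 × (78 − 201) = 201 + 0.79 × -123 = 103.83 → 104
G = 168 + 0.79 × (170 − 168) = 168 + 0.79 × 2 = 169.58 → 170
B = 235 + 0.79 × (145 − 235) = 235 + 0.79 × -90 = 163.9 → 164

(104, 170, 164)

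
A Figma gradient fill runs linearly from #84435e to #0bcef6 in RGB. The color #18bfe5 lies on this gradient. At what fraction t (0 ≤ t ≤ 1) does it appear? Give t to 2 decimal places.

Invert the lerp on the B channel (largest span, 152): t = (229 − 94) / (246 − 94) = 135/152 = 0.88816.
Check on R: (24 − 132)/(11 − 132) = 0.8926 ✓

0.89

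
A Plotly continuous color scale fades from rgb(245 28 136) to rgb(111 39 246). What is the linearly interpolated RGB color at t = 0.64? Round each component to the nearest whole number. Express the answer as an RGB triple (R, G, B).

(159, 35, 206)

R = 245 + 0.64 × (111 − 245) = 245 + 0.64 × -134 = 159.24 → 159
G = 28 + 0.64 × (39 − 28) = 28 + 0.64 × 11 = 35.04 → 35
B = 136 + 0.64 × (246 − 136) = 136 + 0.64 × 110 = 206.4 → 206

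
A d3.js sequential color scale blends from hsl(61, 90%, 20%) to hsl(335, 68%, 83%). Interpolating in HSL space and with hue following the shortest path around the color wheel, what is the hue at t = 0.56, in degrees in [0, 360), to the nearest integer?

13

Hue: 335 − 61 = 274°, but |274| > 180 so the shorter arc goes the other way: Δh = 274 − 360 = -86°.
H = 61 + 0.56 × (-86) = 12.84 → 13°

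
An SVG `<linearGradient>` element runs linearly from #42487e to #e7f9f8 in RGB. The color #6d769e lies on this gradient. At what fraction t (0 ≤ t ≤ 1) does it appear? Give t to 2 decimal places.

0.26

Invert the lerp on the G channel (largest span, 177): t = (118 − 72) / (249 − 72) = 46/177 = 0.25989.
Check on R: (109 − 66)/(231 − 66) = 0.2606 ✓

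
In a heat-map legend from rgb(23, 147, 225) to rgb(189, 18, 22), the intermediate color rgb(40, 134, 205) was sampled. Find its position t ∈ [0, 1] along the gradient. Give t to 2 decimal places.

0.10

Invert the lerp on the B channel (largest span, 203): t = (205 − 225) / (22 − 225) = -20/-203 = 0.098522.
Check on R: (40 − 23)/(189 − 23) = 0.1024 ✓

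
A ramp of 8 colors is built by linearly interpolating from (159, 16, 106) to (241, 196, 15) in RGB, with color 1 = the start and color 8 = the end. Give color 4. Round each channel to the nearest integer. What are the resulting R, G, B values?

(194, 93, 67)

With 8 swatches and endpoints inclusive, swatch 4 sits at t = (4 − 1)/(8 − 1) = 3/7 ≈ 0.4286.
R = 159 + 0.4286 × (241 − 159) = 194.145 → 194
G = 16 + 0.4286 × (196 − 16) = 93.148 → 93
B = 106 + 0.4286 × (15 − 106) = 66.997 → 67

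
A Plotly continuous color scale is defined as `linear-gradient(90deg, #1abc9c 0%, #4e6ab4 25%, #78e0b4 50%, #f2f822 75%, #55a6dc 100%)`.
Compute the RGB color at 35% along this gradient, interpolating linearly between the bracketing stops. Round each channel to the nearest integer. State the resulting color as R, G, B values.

35% lies between the 25% and 50% stops, so the local fraction is t = (35 − 25)/(50 − 25) = 10/25 ≈ 0.4.
#4e6ab4 → (78, 106, 180); #78e0b4 → (120, 224, 180).
R = 78 + 0.4 × (120 − 78) = 94.8 → 95
G = 106 + 0.4 × (224 − 106) = 153.2 → 153
B = 180 + 0.4 × (180 − 180) = 180 → 180

(95, 153, 180)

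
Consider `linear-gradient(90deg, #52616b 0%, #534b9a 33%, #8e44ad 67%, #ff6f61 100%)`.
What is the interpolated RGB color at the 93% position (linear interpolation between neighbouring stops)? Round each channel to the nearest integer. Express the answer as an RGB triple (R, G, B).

93% lies between the 67% and 100% stops, so the local fraction is t = (93 − 67)/(100 − 67) = 26/33 ≈ 0.7879.
#8e44ad → (142, 68, 173); #ff6f61 → (255, 111, 97).
R = 142 + 0.7879 × (255 − 142) = 231.033 → 231
G = 68 + 0.7879 × (111 − 68) = 101.88 → 102
B = 173 + 0.7879 × (97 − 173) = 113.12 → 113

(231, 102, 113)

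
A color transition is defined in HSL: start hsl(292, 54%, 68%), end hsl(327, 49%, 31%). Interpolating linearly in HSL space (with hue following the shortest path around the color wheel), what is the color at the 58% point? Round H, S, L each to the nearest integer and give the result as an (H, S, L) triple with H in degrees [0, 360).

(312, 51, 47)

Hue arc: Δh = 327 − 292 = 35° (|Δh| ≤ 180, already the shorter path).
H = 292 + 0.58 × (35) = 312.3 → 312°
S = 54 + 0.58 × (49 − 54) = 51.1 → 51%
L = 68 + 0.58 × (31 − 68) = 46.54 → 47%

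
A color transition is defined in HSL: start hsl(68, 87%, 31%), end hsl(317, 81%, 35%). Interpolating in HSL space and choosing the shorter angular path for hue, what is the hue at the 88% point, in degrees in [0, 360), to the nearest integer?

330

Hue: 317 − 68 = 249°, but |249| > 180 so the shorter arc goes the other way: Δh = 249 − 360 = -111°.
H = 68 + 0.88 × (-111) = -29.68 → -30 → -30 mod 360 = 330°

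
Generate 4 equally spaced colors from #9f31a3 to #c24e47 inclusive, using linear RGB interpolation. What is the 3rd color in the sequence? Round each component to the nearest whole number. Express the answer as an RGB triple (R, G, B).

With 4 swatches and endpoints inclusive, swatch 3 sits at t = (3 − 1)/(4 − 1) = 2/3 ≈ 0.6667.
#9f31a3 → (159, 49, 163); #c24e47 → (194, 78, 71).
R = 159 + 0.6667 × (194 − 159) = 182.334 → 182
G = 49 + 0.6667 × (78 − 49) = 68.334 → 68
B = 163 + 0.6667 × (71 − 163) = 101.664 → 102

(182, 68, 102)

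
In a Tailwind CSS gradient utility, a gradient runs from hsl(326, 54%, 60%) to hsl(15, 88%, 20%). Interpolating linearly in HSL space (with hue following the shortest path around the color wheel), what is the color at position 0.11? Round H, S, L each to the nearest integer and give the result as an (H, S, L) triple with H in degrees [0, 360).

(331, 58, 56)

Hue: 15 − 326 = -311°, but |-311| > 180 so the shorter arc goes the other way: Δh = -311 + 360 = 49°.
H = 326 + 0.11 × (49) = 331.39 → 331°
S = 54 + 0.11 × (88 − 54) = 57.74 → 58%
L = 60 + 0.11 × (20 − 60) = 55.6 → 56%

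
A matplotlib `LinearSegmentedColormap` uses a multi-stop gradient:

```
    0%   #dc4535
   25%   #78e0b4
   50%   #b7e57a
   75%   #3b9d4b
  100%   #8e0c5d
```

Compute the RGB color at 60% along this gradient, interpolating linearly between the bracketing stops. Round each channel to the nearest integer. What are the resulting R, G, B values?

60% lies between the 50% and 75% stops, so the local fraction is t = (60 − 50)/(75 − 50) = 10/25 ≈ 0.4.
#b7e57a → (183, 229, 122); #3b9d4b → (59, 157, 75).
R = 183 + 0.4 × (59 − 183) = 133.4 → 133
G = 229 + 0.4 × (157 − 229) = 200.2 → 200
B = 122 + 0.4 × (75 − 122) = 103.2 → 103

(133, 200, 103)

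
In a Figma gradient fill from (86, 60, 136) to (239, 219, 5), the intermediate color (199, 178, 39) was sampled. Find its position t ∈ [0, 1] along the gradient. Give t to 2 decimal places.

0.74

Invert the lerp on the G channel (largest span, 159): t = (178 − 60) / (219 − 60) = 118/159 = 0.74214.
Check on R: (199 − 86)/(239 − 86) = 0.7386 ✓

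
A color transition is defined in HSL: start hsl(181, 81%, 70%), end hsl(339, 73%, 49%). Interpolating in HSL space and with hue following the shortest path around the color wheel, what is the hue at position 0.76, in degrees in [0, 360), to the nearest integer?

301

Hue arc: Δh = 339 − 181 = 158° (|Δh| ≤ 180, already the shorter path).
H = 181 + 0.76 × (158) = 301.08 → 301°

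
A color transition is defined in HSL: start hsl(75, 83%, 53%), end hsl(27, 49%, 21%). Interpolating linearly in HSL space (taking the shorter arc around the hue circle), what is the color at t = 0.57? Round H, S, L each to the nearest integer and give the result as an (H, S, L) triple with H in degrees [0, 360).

(48, 64, 35)

Hue arc: Δh = 27 − 75 = -48° (|Δh| ≤ 180, already the shorter path).
H = 75 + 0.57 × (-48) = 47.64 → 48°
S = 83 + 0.57 × (49 − 83) = 63.62 → 64%
L = 53 + 0.57 × (21 − 53) = 34.76 → 35%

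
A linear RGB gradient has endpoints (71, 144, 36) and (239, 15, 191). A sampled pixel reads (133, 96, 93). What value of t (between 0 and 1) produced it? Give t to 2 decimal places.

0.37

Invert the lerp on the R channel (largest span, 168): t = (133 − 71) / (239 − 71) = 62/168 = 0.36905.
Check on G: (96 − 144)/(15 − 144) = 0.3721 ✓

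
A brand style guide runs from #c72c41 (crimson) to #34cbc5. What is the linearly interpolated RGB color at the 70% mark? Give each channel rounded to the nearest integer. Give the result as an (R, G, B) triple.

(96, 155, 157)

#c72c41 → (199, 44, 65); #34cbc5 → (52, 203, 197).
70% corresponds to t = 0.7.
R = 199 + 0.7 × (52 − 199) = 199 + 0.7 × -147 = 96.1 → 96
G = 44 + 0.7 × (203 − 44) = 44 + 0.7 × 159 = 155.3 → 155
B = 65 + 0.7 × (197 − 65) = 65 + 0.7 × 132 = 157.4 → 157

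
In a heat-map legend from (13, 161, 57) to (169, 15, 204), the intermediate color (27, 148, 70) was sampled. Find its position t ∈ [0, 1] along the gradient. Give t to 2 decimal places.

Invert the lerp on the R channel (largest span, 156): t = (27 − 13) / (169 − 13) = 14/156 = 0.089744.
Check on G: (148 − 161)/(15 − 161) = 0.08904 ✓

0.09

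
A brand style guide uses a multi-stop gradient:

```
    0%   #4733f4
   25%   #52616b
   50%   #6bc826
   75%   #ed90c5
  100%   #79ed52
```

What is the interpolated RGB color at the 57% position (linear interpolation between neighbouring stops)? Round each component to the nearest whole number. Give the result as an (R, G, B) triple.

(143, 184, 83)

57% lies between the 50% and 75% stops, so the local fraction is t = (57 − 50)/(75 − 50) = 7/25 ≈ 0.28.
#6bc826 → (107, 200, 38); #ed90c5 → (237, 144, 197).
R = 107 + 0.28 × (237 − 107) = 143.4 → 143
G = 200 + 0.28 × (144 − 200) = 184.32 → 184
B = 38 + 0.28 × (197 − 38) = 82.52 → 83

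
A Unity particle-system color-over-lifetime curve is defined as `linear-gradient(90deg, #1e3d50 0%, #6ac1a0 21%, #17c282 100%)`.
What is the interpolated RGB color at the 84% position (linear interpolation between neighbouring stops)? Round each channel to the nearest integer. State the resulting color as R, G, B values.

84% lies between the 21% and 100% stops, so the local fraction is t = (84 − 21)/(100 − 21) = 63/79 ≈ 0.7975.
#6ac1a0 → (106, 193, 160); #17c282 → (23, 194, 130).
R = 106 + 0.7975 × (23 − 106) = 39.808 → 40
G = 193 + 0.7975 × (194 − 193) = 193.798 → 194
B = 160 + 0.7975 × (130 − 160) = 136.075 → 136

(40, 194, 136)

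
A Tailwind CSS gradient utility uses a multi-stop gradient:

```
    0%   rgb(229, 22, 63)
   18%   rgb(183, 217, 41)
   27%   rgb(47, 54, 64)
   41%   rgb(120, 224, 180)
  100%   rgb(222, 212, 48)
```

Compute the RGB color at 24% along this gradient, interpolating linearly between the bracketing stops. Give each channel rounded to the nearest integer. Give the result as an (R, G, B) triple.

(92, 108, 56)

24% lies between the 18% and 27% stops, so the local fraction is t = (24 − 18)/(27 − 18) = 6/9 ≈ 0.6667.
R = 183 + 0.6667 × (47 − 183) = 92.329 → 92
G = 217 + 0.6667 × (54 − 217) = 108.328 → 108
B = 41 + 0.6667 × (64 − 41) = 56.334 → 56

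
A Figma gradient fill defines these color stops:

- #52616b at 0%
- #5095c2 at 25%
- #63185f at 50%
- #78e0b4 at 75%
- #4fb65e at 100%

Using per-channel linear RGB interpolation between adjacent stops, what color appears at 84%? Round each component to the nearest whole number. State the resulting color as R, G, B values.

84% lies between the 75% and 100% stops, so the local fraction is t = (84 − 75)/(100 − 75) = 9/25 ≈ 0.36.
#78e0b4 → (120, 224, 180); #4fb65e → (79, 182, 94).
R = 120 + 0.36 × (79 − 120) = 105.24 → 105
G = 224 + 0.36 × (182 − 224) = 208.88 → 209
B = 180 + 0.36 × (94 − 180) = 149.04 → 149

(105, 209, 149)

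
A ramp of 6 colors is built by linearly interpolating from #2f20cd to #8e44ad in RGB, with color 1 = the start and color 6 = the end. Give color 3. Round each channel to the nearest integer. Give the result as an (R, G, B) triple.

(85, 46, 192)

With 6 swatches and endpoints inclusive, swatch 3 sits at t = (3 − 1)/(6 − 1) = 2/5 ≈ 0.4.
#2f20cd → (47, 32, 205); #8e44ad → (142, 68, 173).
R = 47 + 0.4 × (142 − 47) = 85 → 85
G = 32 + 0.4 × (68 − 32) = 46.4 → 46
B = 205 + 0.4 × (173 − 205) = 192.2 → 192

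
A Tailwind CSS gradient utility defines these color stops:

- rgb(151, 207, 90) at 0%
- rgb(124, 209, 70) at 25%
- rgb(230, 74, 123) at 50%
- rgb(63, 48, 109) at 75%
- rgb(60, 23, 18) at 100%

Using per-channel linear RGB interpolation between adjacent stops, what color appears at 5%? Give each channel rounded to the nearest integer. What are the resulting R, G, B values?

5% lies between the 0% and 25% stops, so the local fraction is t = (5 − 0)/(25 − 0) = 5/25 ≈ 0.2.
R = 151 + 0.2 × (124 − 151) = 145.6 → 146
G = 207 + 0.2 × (209 − 207) = 207.4 → 207
B = 90 + 0.2 × (70 − 90) = 86 → 86

(146, 207, 86)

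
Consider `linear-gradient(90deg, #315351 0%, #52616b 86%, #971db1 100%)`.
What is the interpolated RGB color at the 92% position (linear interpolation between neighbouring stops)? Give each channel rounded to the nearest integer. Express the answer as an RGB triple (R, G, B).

(112, 68, 137)

92% lies between the 86% and 100% stops, so the local fraction is t = (92 − 86)/(100 − 86) = 6/14 ≈ 0.4286.
#52616b → (82, 97, 107); #971db1 → (151, 29, 177).
R = 82 + 0.4286 × (151 − 82) = 111.573 → 112
G = 97 + 0.4286 × (29 − 97) = 67.855 → 68
B = 107 + 0.4286 × (177 − 107) = 137.002 → 137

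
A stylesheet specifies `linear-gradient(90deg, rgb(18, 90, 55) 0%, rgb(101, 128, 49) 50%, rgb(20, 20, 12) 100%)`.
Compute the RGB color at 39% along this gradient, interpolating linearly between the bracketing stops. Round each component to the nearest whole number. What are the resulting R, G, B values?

39% lies between the 0% and 50% stops, so the local fraction is t = (39 − 0)/(50 − 0) = 39/50 ≈ 0.78.
R = 18 + 0.78 × (101 − 18) = 82.74 → 83
G = 90 + 0.78 × (128 − 90) = 119.64 → 120
B = 55 + 0.78 × (49 − 55) = 50.32 → 50

(83, 120, 50)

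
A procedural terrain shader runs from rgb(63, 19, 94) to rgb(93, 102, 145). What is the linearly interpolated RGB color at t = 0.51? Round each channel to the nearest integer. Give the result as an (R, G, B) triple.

R = 63 + 0.51 × (93 − 63) = 63 + 0.51 × 30 = 78.3 → 78
G = 19 + 0.51 × (102 − 19) = 19 + 0.51 × 83 = 61.33 → 61
B = 94 + 0.51 × (145 − 94) = 94 + 0.51 × 51 = 120.01 → 120

(78, 61, 120)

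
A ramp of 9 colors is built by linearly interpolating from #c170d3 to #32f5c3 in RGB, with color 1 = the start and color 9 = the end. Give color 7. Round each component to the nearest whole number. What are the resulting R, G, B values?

(86, 212, 199)

With 9 swatches and endpoints inclusive, swatch 7 sits at t = (7 − 1)/(9 − 1) = 6/8 ≈ 0.75.
#c170d3 → (193, 112, 211); #32f5c3 → (50, 245, 195).
R = 193 + 0.75 × (50 − 193) = 85.75 → 86
G = 112 + 0.75 × (245 − 112) = 211.75 → 212
B = 211 + 0.75 × (195 − 211) = 199 → 199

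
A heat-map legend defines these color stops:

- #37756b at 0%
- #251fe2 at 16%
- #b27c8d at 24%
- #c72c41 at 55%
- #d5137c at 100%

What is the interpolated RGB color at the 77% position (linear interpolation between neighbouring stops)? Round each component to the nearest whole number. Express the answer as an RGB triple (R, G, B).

77% lies between the 55% and 100% stops, so the local fraction is t = (77 − 55)/(100 − 55) = 22/45 ≈ 0.4889.
#c72c41 → (199, 44, 65); #d5137c → (213, 19, 124).
R = 199 + 0.4889 × (213 − 199) = 205.845 → 206
G = 44 + 0.4889 × (19 − 44) = 31.777 → 32
B = 65 + 0.4889 × (124 − 65) = 93.845 → 94

(206, 32, 94)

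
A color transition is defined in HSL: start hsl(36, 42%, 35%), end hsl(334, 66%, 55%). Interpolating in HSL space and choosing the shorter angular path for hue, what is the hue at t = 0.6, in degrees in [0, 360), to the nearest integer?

359

Hue: 334 − 36 = 298°, but |298| > 180 so the shorter arc goes the other way: Δh = 298 − 360 = -62°.
H = 36 + 0.6 × (-62) = -1.2 → -1 → -1 mod 360 = 359°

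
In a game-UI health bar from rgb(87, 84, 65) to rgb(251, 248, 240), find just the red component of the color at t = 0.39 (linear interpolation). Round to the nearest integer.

R = 87 + 0.39 × (251 − 87) = 150.96 → 151

151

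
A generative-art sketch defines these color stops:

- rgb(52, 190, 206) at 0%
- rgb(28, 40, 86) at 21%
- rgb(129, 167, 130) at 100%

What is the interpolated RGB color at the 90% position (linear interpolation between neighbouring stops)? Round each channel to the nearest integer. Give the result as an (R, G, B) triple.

(116, 151, 124)

90% lies between the 21% and 100% stops, so the local fraction is t = (90 − 21)/(100 − 21) = 69/79 ≈ 0.8734.
R = 28 + 0.8734 × (129 − 28) = 116.213 → 116
G = 40 + 0.8734 × (167 − 40) = 150.922 → 151
B = 86 + 0.8734 × (130 − 86) = 124.43 → 124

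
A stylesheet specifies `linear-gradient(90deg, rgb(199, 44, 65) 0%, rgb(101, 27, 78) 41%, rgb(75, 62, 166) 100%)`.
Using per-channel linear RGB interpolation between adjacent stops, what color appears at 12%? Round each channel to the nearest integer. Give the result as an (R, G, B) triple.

(170, 39, 69)

12% lies between the 0% and 41% stops, so the local fraction is t = (12 − 0)/(41 − 0) = 12/41 ≈ 0.2927.
R = 199 + 0.2927 × (101 − 199) = 170.315 → 170
G = 44 + 0.2927 × (27 − 44) = 39.024 → 39
B = 65 + 0.2927 × (78 − 65) = 68.805 → 69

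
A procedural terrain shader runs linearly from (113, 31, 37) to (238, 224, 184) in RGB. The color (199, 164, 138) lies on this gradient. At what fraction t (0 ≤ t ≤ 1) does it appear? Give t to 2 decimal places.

0.69

Invert the lerp on the G channel (largest span, 193): t = (164 − 31) / (224 − 31) = 133/193 = 0.68912.
Check on R: (199 − 113)/(238 − 113) = 0.688 ✓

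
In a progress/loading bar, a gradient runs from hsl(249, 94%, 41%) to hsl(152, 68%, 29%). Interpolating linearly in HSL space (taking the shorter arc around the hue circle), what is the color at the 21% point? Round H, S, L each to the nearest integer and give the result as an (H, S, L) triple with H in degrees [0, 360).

Hue arc: Δh = 152 − 249 = -97° (|Δh| ≤ 180, already the shorter path).
H = 249 + 0.21 × (-97) = 228.63 → 229°
S = 94 + 0.21 × (68 − 94) = 88.54 → 89%
L = 41 + 0.21 × (29 − 41) = 38.48 → 38%

(229, 89, 38)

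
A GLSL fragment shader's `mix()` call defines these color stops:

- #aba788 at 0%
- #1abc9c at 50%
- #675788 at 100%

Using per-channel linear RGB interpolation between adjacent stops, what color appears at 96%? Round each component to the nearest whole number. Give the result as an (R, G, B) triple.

96% lies between the 50% and 100% stops, so the local fraction is t = (96 − 50)/(100 − 50) = 46/50 ≈ 0.92.
#1abc9c → (26, 188, 156); #675788 → (103, 87, 136).
R = 26 + 0.92 × (103 − 26) = 96.84 → 97
G = 188 + 0.92 × (87 − 188) = 95.08 → 95
B = 156 + 0.92 × (136 − 156) = 137.6 → 138

(97, 95, 138)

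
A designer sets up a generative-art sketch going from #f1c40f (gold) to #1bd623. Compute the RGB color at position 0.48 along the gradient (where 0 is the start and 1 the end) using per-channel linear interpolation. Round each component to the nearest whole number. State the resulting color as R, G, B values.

(138, 205, 25)

#f1c40f → (241, 196, 15); #1bd623 → (27, 214, 35).
R = 241 + 0.48 × (27 − 241) = 241 + 0.48 × -214 = 138.28 → 138
G = 196 + 0.48 × (214 − 196) = 196 + 0.48 × 18 = 204.64 → 205
B = 15 + 0.48 × (35 − 15) = 15 + 0.48 × 20 = 24.6 → 25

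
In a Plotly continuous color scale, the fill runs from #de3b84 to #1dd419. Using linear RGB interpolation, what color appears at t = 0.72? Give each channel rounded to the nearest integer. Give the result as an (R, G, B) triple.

#de3b84 → (222, 59, 132); #1dd419 → (29, 212, 25).
R = 222 + 0.72 × (29 − 222) = 222 + 0.72 × -193 = 83.04 → 83
G = 59 + 0.72 × (212 − 59) = 59 + 0.72 × 153 = 169.16 → 169
B = 132 + 0.72 × (25 − 132) = 132 + 0.72 × -107 = 54.96 → 55
So the blended color is (83, 169, 55), about #53a937.

(83, 169, 55)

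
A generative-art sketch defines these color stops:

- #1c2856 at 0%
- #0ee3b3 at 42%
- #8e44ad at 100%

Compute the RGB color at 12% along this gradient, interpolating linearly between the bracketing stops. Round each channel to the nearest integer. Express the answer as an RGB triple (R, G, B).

12% lies between the 0% and 42% stops, so the local fraction is t = (12 − 0)/(42 − 0) = 12/42 ≈ 0.2857.
#1c2856 → (28, 40, 86); #0ee3b3 → (14, 227, 179).
R = 28 + 0.2857 × (14 − 28) = 24 → 24
G = 40 + 0.2857 × (227 − 40) = 93.426 → 93
B = 86 + 0.2857 × (179 − 86) = 112.57 → 113

(24, 93, 113)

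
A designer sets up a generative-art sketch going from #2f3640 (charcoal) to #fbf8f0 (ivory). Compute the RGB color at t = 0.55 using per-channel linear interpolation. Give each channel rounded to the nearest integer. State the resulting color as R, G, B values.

(159, 161, 161)

#2f3640 → (47, 54, 64); #fbf8f0 → (251, 248, 240).
R = 47 + 0.55 × (251 − 47) = 47 + 0.55 × 204 = 159.2 → 159
G = 54 + 0.55 × (248 − 54) = 54 + 0.55 × 194 = 160.7 → 161
B = 64 + 0.55 × (240 − 64) = 64 + 0.55 × 176 = 160.8 → 161
So the blended color is (159, 161, 161), about #9fa1a1.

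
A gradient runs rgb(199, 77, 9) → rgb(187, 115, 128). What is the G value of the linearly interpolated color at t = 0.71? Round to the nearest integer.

104

G = 77 + 0.71 × (115 − 77) = 103.98 → 104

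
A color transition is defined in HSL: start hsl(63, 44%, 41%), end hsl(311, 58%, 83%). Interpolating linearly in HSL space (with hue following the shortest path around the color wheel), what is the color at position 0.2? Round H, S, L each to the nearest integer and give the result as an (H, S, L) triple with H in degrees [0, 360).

(41, 47, 49)

Hue: 311 − 63 = 248°, but |248| > 180 so the shorter arc goes the other way: Δh = 248 − 360 = -112°.
H = 63 + 0.2 × (-112) = 40.6 → 41°
S = 44 + 0.2 × (58 − 44) = 46.8 → 47%
L = 41 + 0.2 × (83 − 41) = 49.4 → 49%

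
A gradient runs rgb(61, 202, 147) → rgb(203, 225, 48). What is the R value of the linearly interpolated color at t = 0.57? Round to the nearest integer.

R = 61 + 0.57 × (203 − 61) = 141.94 → 142

142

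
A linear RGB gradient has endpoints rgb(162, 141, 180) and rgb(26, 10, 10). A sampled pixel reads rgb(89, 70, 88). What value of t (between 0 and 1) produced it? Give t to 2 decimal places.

Invert the lerp on the B channel (largest span, 170): t = (88 − 180) / (10 − 180) = -92/-170 = 0.54118.
Check on R: (89 − 162)/(26 − 162) = 0.5368 ✓

0.54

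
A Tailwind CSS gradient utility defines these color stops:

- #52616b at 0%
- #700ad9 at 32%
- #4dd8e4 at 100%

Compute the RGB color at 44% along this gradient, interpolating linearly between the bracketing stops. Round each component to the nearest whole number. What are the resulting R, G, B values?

44% lies between the 32% and 100% stops, so the local fraction is t = (44 − 32)/(100 − 32) = 12/68 ≈ 0.1765.
#700ad9 → (112, 10, 217); #4dd8e4 → (77, 216, 228).
R = 112 + 0.1765 × (77 − 112) = 105.823 → 106
G = 10 + 0.1765 × (216 − 10) = 46.359 → 46
B = 217 + 0.1765 × (228 − 217) = 218.941 → 219

(106, 46, 219)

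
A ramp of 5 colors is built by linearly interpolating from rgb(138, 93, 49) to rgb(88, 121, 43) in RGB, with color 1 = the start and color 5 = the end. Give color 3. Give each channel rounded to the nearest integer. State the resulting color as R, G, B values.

(113, 107, 46)

With 5 swatches and endpoints inclusive, swatch 3 sits at t = (3 − 1)/(5 − 1) = 2/4 ≈ 0.5.
R = 138 + 0.5 × (88 − 138) = 113 → 113
G = 93 + 0.5 × (121 − 93) = 107 → 107
B = 49 + 0.5 × (43 − 49) = 46 → 46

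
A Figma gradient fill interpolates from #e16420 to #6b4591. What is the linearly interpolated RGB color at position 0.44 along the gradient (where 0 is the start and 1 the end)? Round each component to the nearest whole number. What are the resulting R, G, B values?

(173, 86, 82)

#e16420 → (225, 100, 32); #6b4591 → (107, 69, 145).
R = 225 + 0.44 × (107 − 225) = 225 + 0.44 × -118 = 173.08 → 173
G = 100 + 0.44 × (69 − 100) = 100 + 0.44 × -31 = 86.36 → 86
B = 32 + 0.44 × (145 − 32) = 32 + 0.44 × 113 = 81.72 → 82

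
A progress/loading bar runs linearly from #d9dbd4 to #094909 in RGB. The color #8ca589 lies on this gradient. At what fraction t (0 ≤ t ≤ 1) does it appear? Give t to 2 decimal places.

0.37

Invert the lerp on the R channel (largest span, 208): t = (140 − 217) / (9 − 217) = -77/-208 = 0.37019.
Check on G: (165 − 219)/(73 − 219) = 0.3699 ✓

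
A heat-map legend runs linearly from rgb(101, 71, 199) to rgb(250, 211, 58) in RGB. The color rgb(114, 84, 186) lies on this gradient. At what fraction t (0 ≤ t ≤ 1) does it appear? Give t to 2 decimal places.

Invert the lerp on the R channel (largest span, 149): t = (114 − 101) / (250 − 101) = 13/149 = 0.087248.
Check on G: (84 − 71)/(211 − 71) = 0.09286 ✓

0.09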